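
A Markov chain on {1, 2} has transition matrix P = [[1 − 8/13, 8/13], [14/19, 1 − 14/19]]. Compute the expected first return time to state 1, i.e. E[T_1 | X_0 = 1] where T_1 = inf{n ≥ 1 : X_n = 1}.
E[T_1 | X_0 = 1] = 1/π_1 = 167/91

For an irreducible recurrent Markov chain with stationary distribution π, E[T_i | X_0 = i] = 1/π_i (Kac's formula). Here π_1 = (14/19)/(8/13 + 14/19) = (14/19)/(334/247) = 91/167, so E[T_1 | X_0 = 1] = 1/π_1 = (8/13 + 14/19)/(14/19) = (334/247)/(14/19) = 167/91.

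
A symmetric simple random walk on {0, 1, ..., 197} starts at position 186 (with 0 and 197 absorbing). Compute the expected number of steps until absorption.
E[τ | X_0 = 186] = 2046

Let v_k = E[τ | X_0 = k]. Boundary: v_0 = v_197 = 0. Recurrence: v_k = 1 + (v_{k-1} + v_{k+1})/2 for 1 ≤ k ≤ 196. The particular solution to v_k − (v_{k-1} + v_{k+1})/2 = 1 is v_k = −k^2. Adding homogeneous solution A + B k and matching boundaries gives v_k = k (197 − k). Substituting k = 186: v_186 = 186 · 11 = 2046.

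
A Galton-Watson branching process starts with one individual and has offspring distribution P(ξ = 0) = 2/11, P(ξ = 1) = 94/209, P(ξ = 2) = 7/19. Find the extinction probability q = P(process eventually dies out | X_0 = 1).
q = 38/77

The pgf is f(s) = 2/11 + 94/209·s + 7/19·s². The extinction probability q is the smallest fixed point of f in [0, 1]. Setting s = f(s):
  7/19·s² + (94/209 − 1)·s + 2/11 = 0
  7/19·s² − (2/11 + 7/19)·s + 2/11 = 0
which factors as (s − 1)·(7/19·s − 2/11) = 0, giving roots s = 1 and s = (2/11)/(7/19) = 38/77.
Mean offspring μ = 94/209 + 2·7/19 = 248/209 > 1 (supercritical), so q < 1. The extinction probability is the smaller root: q = (2/11)/(7/19) = 38/77.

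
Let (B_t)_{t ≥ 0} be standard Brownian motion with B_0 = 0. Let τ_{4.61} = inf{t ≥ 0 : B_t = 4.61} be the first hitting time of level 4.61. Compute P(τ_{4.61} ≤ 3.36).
P(τ_{4.61} ≤ 3.36) = 2(1 − Φ(4.61/√3.36)) = 2(1 − Φ(2.5150)) ≈ 0.0119

By the reflection principle for standard BM, P(τ_b ≤ t) = 2 · P(B_t ≥ b). Since B_t ~ N(0, t), P(B_t ≥ 4.61) = 1 − Φ(4.61/√t) = 1 − Φ(4.61/√3.36) = 1 − Φ(2.5150) ≈ 0.00595. Doubling: P(τ_{4.61} ≤ 3.36) ≈ 2 · 0.00595 = 0.01190 ≈ 0.0119.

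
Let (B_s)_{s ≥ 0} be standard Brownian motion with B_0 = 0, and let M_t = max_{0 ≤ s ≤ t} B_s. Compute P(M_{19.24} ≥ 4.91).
P(M_{19.24} ≥ 4.91) = 2·P(B_{19.24} ≥ 4.91) = 2(1 − Φ(4.91/√19.24)) ≈ 0.2630

By the reflection principle for Brownian motion, P(M_t ≥ a) = 2 · P(B_t ≥ a) for a ≥ 0. Since B_t ~ N(0, t), P(B_t ≥ 4.91) = 1 − Φ(4.91/√t) = 1 − Φ(4.91/√19.24) = 1 − Φ(1.1194). So
  P(M_{19.24} ≥ 4.91) = 2(1 − Φ(1.1194)) ≈ 0.2630.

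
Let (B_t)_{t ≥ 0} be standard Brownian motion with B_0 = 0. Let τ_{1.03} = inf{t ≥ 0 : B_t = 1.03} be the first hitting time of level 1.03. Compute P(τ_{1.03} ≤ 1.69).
P(τ_{1.03} ≤ 1.69) = 2(1 − Φ(1.03/√1.69)) = 2(1 − Φ(0.7923)) ≈ 0.4282

By the reflection principle for standard BM, P(τ_b ≤ t) = 2 · P(B_t ≥ b). Since B_t ~ N(0, t), P(B_t ≥ 1.03) = 1 − Φ(1.03/√t) = 1 − Φ(1.03/√1.69) = 1 − Φ(0.7923) ≈ 0.21409. Doubling: P(τ_{1.03} ≤ 1.69) ≈ 2 · 0.21409 = 0.42818 ≈ 0.4282.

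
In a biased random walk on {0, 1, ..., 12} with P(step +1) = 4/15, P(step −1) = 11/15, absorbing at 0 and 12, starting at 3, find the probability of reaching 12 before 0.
P(hit 12 before 0) = (1 − (11/4)^3) / (1 − (11/4)^12) = 262144/2477041515

Let u_k denote P(reach 12 before 0 | start at k). Boundary: u_0 = 0, u_12 = 1. Recurrence: u_k = 4/15·u_{k+1} + 11/15·u_{k-1} for 1 ≤ k ≤ 11. Try u_k = A + B·r^k with r = q/p = (11/15)/(4/15) = 11/4. Substitution satisfies the recurrence; boundary conditions give:
  u_k = (1 − r^k) / (1 − r^N) = (1 − (11/4)^3) / (1 − (11/4)^12) = 262144/2477041515.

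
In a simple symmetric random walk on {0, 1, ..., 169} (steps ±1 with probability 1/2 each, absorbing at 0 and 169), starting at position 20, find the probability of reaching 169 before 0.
P(hit 169 before 0) = 20/169

Let u_k = P(hit 169 before 0 | start at k). Then u_0 = 0, u_169 = 1, and u_k = u_{k-1}/2 + u_{k+1}/2 for 1 ≤ k ≤ 168. This harmonic recurrence is solved by u_k = k/169, giving u_20 = 20/169.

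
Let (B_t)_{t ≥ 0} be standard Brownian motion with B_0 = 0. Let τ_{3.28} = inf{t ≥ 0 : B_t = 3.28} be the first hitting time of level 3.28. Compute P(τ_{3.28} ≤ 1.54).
P(τ_{3.28} ≤ 1.54) = 2(1 − Φ(3.28/√1.54)) = 2(1 − Φ(2.6431)) ≈ 0.0082

By the reflection principle for standard BM, P(τ_b ≤ t) = 2 · P(B_t ≥ b). Since B_t ~ N(0, t), P(B_t ≥ 3.28) = 1 − Φ(3.28/√t) = 1 − Φ(3.28/√1.54) = 1 − Φ(2.6431) ≈ 0.00411. Doubling: P(τ_{3.28} ≤ 1.54) ≈ 2 · 0.00411 = 0.00822 ≈ 0.0082.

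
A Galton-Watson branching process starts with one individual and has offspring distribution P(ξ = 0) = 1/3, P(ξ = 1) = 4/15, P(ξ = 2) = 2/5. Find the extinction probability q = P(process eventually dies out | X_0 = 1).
q = 5/6

The pgf is f(s) = 1/3 + 4/15·s + 2/5·s². The extinction probability q is the smallest fixed point of f in [0, 1]. Setting s = f(s):
  2/5·s² + (4/15 − 1)·s + 1/3 = 0
  2/5·s² − (1/3 + 2/5)·s + 1/3 = 0
which factors as (s − 1)·(2/5·s − 1/3) = 0, giving roots s = 1 and s = (1/3)/(2/5) = 5/6.
Mean offspring μ = 4/15 + 2·2/5 = 16/15 > 1 (supercritical), so q < 1. The extinction probability is the smaller root: q = (1/3)/(2/5) = 5/6.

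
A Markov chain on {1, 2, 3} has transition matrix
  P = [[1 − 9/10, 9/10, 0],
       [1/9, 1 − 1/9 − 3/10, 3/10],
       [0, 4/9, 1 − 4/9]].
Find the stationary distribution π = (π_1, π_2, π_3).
π = (400/5827, 3240/5827, 2187/5827)

This is a birth-death chain on three states, which satisfies detailed balance: π_1 · P_{12} = π_2 · P_{21} and π_2 · P_{23} = π_3 · P_{32}.
From π_1 · 9/10 = π_2 · 1/9: π_2/π_1 = (9/10)/(1/9) = 81/10.
From π_2 · 3/10 = π_3 · 4/9: π_3/π_2 = (3/10)/(4/9) = 27/40.
Take π_1 proportional to 1; then unnormalized π = (1, 81/10, 2187/400). Normalize by dividing by the sum 5827/400:
  π = (400/5827, 3240/5827, 2187/5827).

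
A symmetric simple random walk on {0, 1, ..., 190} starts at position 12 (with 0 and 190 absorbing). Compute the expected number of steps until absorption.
E[τ | X_0 = 12] = 2136

Let v_k = E[τ | X_0 = k]. Boundary: v_0 = v_190 = 0. Recurrence: v_k = 1 + (v_{k-1} + v_{k+1})/2 for 1 ≤ k ≤ 189. The particular solution to v_k − (v_{k-1} + v_{k+1})/2 = 1 is v_k = −k^2. Adding homogeneous solution A + B k and matching boundaries gives v_k = k (190 − k). Substituting k = 12: v_12 = 12 · 178 = 2136.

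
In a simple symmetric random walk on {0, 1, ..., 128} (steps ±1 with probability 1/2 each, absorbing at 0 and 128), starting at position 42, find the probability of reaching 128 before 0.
P(hit 128 before 0) = 42/128 = 21/64

Let u_k = P(hit 128 before 0 | start at k). Then u_0 = 0, u_128 = 1, and u_k = u_{k-1}/2 + u_{k+1}/2 for 1 ≤ k ≤ 127. This harmonic recurrence is solved by u_k = k/128, giving u_42 = 42/128 = 21/64.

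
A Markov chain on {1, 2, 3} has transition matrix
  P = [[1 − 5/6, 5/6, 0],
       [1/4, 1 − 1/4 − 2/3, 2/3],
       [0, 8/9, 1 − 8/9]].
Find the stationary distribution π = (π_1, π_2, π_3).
π = (6/41, 20/41, 15/41)

This is a birth-death chain on three states, which satisfies detailed balance: π_1 · P_{12} = π_2 · P_{21} and π_2 · P_{23} = π_3 · P_{32}.
From π_1 · 5/6 = π_2 · 1/4: π_2/π_1 = (5/6)/(1/4) = 10/3.
From π_2 · 2/3 = π_3 · 8/9: π_3/π_2 = (2/3)/(8/9) = 3/4.
Take π_1 proportional to 1; then unnormalized π = (1, 10/3, 5/2). Normalize by dividing by the sum 41/6:
  π = (6/41, 20/41, 15/41).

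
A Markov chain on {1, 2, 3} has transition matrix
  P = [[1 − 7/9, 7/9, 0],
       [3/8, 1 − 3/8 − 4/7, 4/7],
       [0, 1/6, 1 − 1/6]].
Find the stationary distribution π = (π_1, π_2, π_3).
π = (27/275, 56/275, 192/275)

This is a birth-death chain on three states, which satisfies detailed balance: π_1 · P_{12} = π_2 · P_{21} and π_2 · P_{23} = π_3 · P_{32}.
From π_1 · 7/9 = π_2 · 3/8: π_2/π_1 = (7/9)/(3/8) = 56/27.
From π_2 · 4/7 = π_3 · 1/6: π_3/π_2 = (4/7)/(1/6) = 24/7.
Take π_1 proportional to 1; then unnormalized π = (1, 56/27, 64/9). Normalize by dividing by the sum 275/27:
  π = (27/275, 56/275, 192/275).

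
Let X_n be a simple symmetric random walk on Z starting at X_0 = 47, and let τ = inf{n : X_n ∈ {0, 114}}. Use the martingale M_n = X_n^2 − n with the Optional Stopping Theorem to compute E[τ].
E[τ] = 3149

M_n = X_n^2 − n is a martingale (since E[X_{n+1}^2 | F_n] = X_n^2 + 1). By OST (τ has finite mean in a bounded region), E[M_τ] = E[M_0] = X_0^2 − 0 = 47^2 = 2209. Also E[M_τ] = E[X_τ^2] − E[τ]. The walk exits at 0 or 114, with P(hit 114 first) = 47/114, so E[X_τ^2] = 114^2 · 47/114 + 0 = 5358. Thus E[τ] = E[X_τ^2] − E[M_τ] = 5358 − 2209 = 3149 = 47(114 − 47) = 3149.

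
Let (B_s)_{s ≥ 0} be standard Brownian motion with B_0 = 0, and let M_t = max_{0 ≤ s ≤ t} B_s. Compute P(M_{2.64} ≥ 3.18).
P(M_{2.64} ≥ 3.18) = 2·P(B_{2.64} ≥ 3.18) = 2(1 − Φ(3.18/√2.64)) ≈ 0.0503

By the reflection principle for Brownian motion, P(M_t ≥ a) = 2 · P(B_t ≥ a) for a ≥ 0. Since B_t ~ N(0, t), P(B_t ≥ 3.18) = 1 − Φ(3.18/√t) = 1 − Φ(3.18/√2.64) = 1 − Φ(1.9572). So
  P(M_{2.64} ≥ 3.18) = 2(1 − Φ(1.9572)) ≈ 0.0503.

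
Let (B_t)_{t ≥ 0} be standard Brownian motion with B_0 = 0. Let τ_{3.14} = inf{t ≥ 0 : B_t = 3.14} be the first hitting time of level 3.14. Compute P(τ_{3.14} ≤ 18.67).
P(τ_{3.14} ≤ 18.67) = 2(1 − Φ(3.14/√18.67)) = 2(1 − Φ(0.7267)) ≈ 0.4674

By the reflection principle for standard BM, P(τ_b ≤ t) = 2 · P(B_t ≥ b). Since B_t ~ N(0, t), P(B_t ≥ 3.14) = 1 − Φ(3.14/√t) = 1 − Φ(3.14/√18.67) = 1 − Φ(0.7267) ≈ 0.23370. Doubling: P(τ_{3.14} ≤ 18.67) ≈ 2 · 0.23370 = 0.46740 ≈ 0.4674.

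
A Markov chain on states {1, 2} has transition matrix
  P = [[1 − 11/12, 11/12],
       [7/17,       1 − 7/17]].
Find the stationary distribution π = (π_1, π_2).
π_1 = 84/271, π_2 = 187/271

Solve πP = π with π_1 + π_2 = 1. From πP = π: π_1 · (1 − 11/12) + π_2 · 7/17 = π_1 ⇒ π_2 · 7/17 = π_1 · 11/12 ⇒ π_2/π_1 = (11/12)/(7/17) = 187/84. Together with π_1 + π_2 = 1:
  π_1 = (7/17)/(11/12 + 7/17) = (7/17)/(271/204) = 84/271,
  π_2 = (11/12)/(11/12 + 7/17) = (11/12)/(271/204) = 187/271.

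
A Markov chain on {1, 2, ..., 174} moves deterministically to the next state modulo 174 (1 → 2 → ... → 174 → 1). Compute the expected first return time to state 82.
E[T_82 | X_0 = 82] = 174

The chain cycles deterministically, so starting at state 82 it returns in exactly 174 steps. Equivalently, the stationary distribution is uniform π_j = 1/174 for every state j, so by Kac's formula E[T_82] = 1/π_82 = 174.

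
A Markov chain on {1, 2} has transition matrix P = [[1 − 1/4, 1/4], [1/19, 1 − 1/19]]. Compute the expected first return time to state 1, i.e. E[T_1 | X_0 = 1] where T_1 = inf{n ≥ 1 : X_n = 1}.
E[T_1 | X_0 = 1] = 1/π_1 = 23/4

For an irreducible recurrent Markov chain with stationary distribution π, E[T_i | X_0 = i] = 1/π_i (Kac's formula). Here π_1 = (1/19)/(1/4 + 1/19) = (1/19)/(23/76) = 4/23, so E[T_1 | X_0 = 1] = 1/π_1 = (1/4 + 1/19)/(1/19) = (23/76)/(1/19) = 23/4.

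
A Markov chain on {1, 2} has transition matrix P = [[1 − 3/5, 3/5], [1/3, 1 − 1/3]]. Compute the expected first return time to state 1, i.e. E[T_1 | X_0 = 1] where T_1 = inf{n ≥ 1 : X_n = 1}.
E[T_1 | X_0 = 1] = 1/π_1 = 14/5

For an irreducible recurrent Markov chain with stationary distribution π, E[T_i | X_0 = i] = 1/π_i (Kac's formula). Here π_1 = (1/3)/(3/5 + 1/3) = (1/3)/(14/15) = 5/14, so E[T_1 | X_0 = 1] = 1/π_1 = (3/5 + 1/3)/(1/3) = (14/15)/(1/3) = 14/5.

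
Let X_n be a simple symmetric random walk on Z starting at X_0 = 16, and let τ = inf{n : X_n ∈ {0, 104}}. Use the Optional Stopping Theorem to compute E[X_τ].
E[X_τ] = 16

X_n is a martingale and τ is a bounded-mean stopping time (indeed τ is finite a.s. with bounded expectation since the walk is in a bounded region). By the OST, E[X_τ] = E[X_0] = 16. Equivalently: E[X_τ] = 104 · P(hit 104 first) + 0 · P(hit 0 first) = 104 · (16/104) = 16.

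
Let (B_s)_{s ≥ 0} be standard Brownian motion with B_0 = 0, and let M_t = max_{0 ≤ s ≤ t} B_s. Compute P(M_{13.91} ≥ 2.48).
P(M_{13.91} ≥ 2.48) = 2·P(B_{13.91} ≥ 2.48) = 2(1 − Φ(2.48/√13.91)) ≈ 0.5061

By the reflection principle for Brownian motion, P(M_t ≥ a) = 2 · P(B_t ≥ a) for a ≥ 0. Since B_t ~ N(0, t), P(B_t ≥ 2.48) = 1 − Φ(2.48/√t) = 1 − Φ(2.48/√13.91) = 1 − Φ(0.6649). So
  P(M_{13.91} ≥ 2.48) = 2(1 − Φ(0.6649)) ≈ 0.5061.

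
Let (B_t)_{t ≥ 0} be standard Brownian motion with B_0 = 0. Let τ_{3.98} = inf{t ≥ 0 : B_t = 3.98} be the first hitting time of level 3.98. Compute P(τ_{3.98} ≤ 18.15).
P(τ_{3.98} ≤ 18.15) = 2(1 − Φ(3.98/√18.15)) = 2(1 − Φ(0.9342)) ≈ 0.3502

By the reflection principle for standard BM, P(τ_b ≤ t) = 2 · P(B_t ≥ b). Since B_t ~ N(0, t), P(B_t ≥ 3.98) = 1 − Φ(3.98/√t) = 1 − Φ(3.98/√18.15) = 1 − Φ(0.9342) ≈ 0.17510. Doubling: P(τ_{3.98} ≤ 18.15) ≈ 2 · 0.17510 = 0.35020 ≈ 0.3502.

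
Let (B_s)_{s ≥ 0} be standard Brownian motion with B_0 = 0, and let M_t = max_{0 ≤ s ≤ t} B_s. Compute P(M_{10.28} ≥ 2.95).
P(M_{10.28} ≥ 2.95) = 2·P(B_{10.28} ≥ 2.95) = 2(1 − Φ(2.95/√10.28)) ≈ 0.3575

By the reflection principle for Brownian motion, P(M_t ≥ a) = 2 · P(B_t ≥ a) for a ≥ 0. Since B_t ~ N(0, t), P(B_t ≥ 2.95) = 1 − Φ(2.95/√t) = 1 − Φ(2.95/√10.28) = 1 − Φ(0.9201). So
  P(M_{10.28} ≥ 2.95) = 2(1 − Φ(0.9201)) ≈ 0.3575.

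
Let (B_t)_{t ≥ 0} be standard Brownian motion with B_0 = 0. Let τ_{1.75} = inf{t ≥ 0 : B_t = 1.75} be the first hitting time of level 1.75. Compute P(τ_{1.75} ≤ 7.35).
P(τ_{1.75} ≤ 7.35) = 2(1 − Φ(1.75/√7.35)) = 2(1 − Φ(0.6455)) ≈ 0.5186

By the reflection principle for standard BM, P(τ_b ≤ t) = 2 · P(B_t ≥ b). Since B_t ~ N(0, t), P(B_t ≥ 1.75) = 1 − Φ(1.75/√t) = 1 − Φ(1.75/√7.35) = 1 − Φ(0.6455) ≈ 0.25930. Doubling: P(τ_{1.75} ≤ 7.35) ≈ 2 · 0.25930 = 0.51860 ≈ 0.5186.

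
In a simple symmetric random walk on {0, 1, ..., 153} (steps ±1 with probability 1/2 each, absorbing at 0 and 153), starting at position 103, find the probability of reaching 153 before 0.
P(hit 153 before 0) = 103/153

Let u_k = P(hit 153 before 0 | start at k). Then u_0 = 0, u_153 = 1, and u_k = u_{k-1}/2 + u_{k+1}/2 for 1 ≤ k ≤ 152. This harmonic recurrence is solved by u_k = k/153, giving u_103 = 103/153.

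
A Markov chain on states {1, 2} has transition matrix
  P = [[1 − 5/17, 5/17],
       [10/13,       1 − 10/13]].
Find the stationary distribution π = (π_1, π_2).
π_1 = 34/47, π_2 = 13/47

Solve πP = π with π_1 + π_2 = 1. From πP = π: π_1 · (1 − 5/17) + π_2 · 10/13 = π_1 ⇒ π_2 · 10/13 = π_1 · 5/17 ⇒ π_2/π_1 = (5/17)/(10/13) = 13/34. Together with π_1 + π_2 = 1:
  π_1 = (10/13)/(5/17 + 10/13) = (10/13)/(235/221) = 34/47,
  π_2 = (5/17)/(5/17 + 10/13) = (5/17)/(235/221) = 13/47.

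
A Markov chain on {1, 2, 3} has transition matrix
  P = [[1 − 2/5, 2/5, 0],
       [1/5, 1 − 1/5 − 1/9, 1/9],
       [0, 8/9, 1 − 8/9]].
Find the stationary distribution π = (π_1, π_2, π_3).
π = (4/13, 8/13, 1/13)

This is a birth-death chain on three states, which satisfies detailed balance: π_1 · P_{12} = π_2 · P_{21} and π_2 · P_{23} = π_3 · P_{32}.
From π_1 · 2/5 = π_2 · 1/5: π_2/π_1 = (2/5)/(1/5) = 2.
From π_2 · 1/9 = π_3 · 8/9: π_3/π_2 = (1/9)/(8/9) = 1/8.
Take π_1 proportional to 1; then unnormalized π = (1, 2, 1/4). Normalize by dividing by the sum 13/4:
  π = (4/13, 8/13, 1/13).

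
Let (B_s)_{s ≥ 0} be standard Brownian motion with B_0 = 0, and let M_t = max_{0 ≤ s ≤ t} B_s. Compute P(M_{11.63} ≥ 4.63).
P(M_{11.63} ≥ 4.63) = 2·P(B_{11.63} ≥ 4.63) = 2(1 − Φ(4.63/√11.63)) ≈ 0.1746

By the reflection principle for Brownian motion, P(M_t ≥ a) = 2 · P(B_t ≥ a) for a ≥ 0. Since B_t ~ N(0, t), P(B_t ≥ 4.63) = 1 − Φ(4.63/√t) = 1 − Φ(4.63/√11.63) = 1 − Φ(1.3577). So
  P(M_{11.63} ≥ 4.63) = 2(1 − Φ(1.3577)) ≈ 0.1746.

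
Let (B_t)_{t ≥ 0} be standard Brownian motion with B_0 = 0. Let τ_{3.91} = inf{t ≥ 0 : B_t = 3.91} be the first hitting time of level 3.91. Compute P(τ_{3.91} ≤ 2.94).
P(τ_{3.91} ≤ 2.94) = 2(1 − Φ(3.91/√2.94)) = 2(1 − Φ(2.2804)) ≈ 0.0226

By the reflection principle for standard BM, P(τ_b ≤ t) = 2 · P(B_t ≥ b). Since B_t ~ N(0, t), P(B_t ≥ 3.91) = 1 − Φ(3.91/√t) = 1 − Φ(3.91/√2.94) = 1 − Φ(2.2804) ≈ 0.01129. Doubling: P(τ_{3.91} ≤ 2.94) ≈ 2 · 0.01129 = 0.02258 ≈ 0.0226.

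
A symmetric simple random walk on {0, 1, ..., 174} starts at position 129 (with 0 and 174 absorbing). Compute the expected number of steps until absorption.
E[τ | X_0 = 129] = 5805

Let v_k = E[τ | X_0 = k]. Boundary: v_0 = v_174 = 0. Recurrence: v_k = 1 + (v_{k-1} + v_{k+1})/2 for 1 ≤ k ≤ 173. The particular solution to v_k − (v_{k-1} + v_{k+1})/2 = 1 is v_k = −k^2. Adding homogeneous solution A + B k and matching boundaries gives v_k = k (174 − k). Substituting k = 129: v_129 = 129 · 45 = 5805.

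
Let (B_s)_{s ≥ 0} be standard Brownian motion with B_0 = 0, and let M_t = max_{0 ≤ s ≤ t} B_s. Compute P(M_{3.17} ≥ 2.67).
P(M_{3.17} ≥ 2.67) = 2·P(B_{3.17} ≥ 2.67) = 2(1 − Φ(2.67/√3.17)) ≈ 0.1337

By the reflection principle for Brownian motion, P(M_t ≥ a) = 2 · P(B_t ≥ a) for a ≥ 0. Since B_t ~ N(0, t), P(B_t ≥ 2.67) = 1 − Φ(2.67/√t) = 1 − Φ(2.67/√3.17) = 1 − Φ(1.4996). So
  P(M_{3.17} ≥ 2.67) = 2(1 − Φ(1.4996)) ≈ 0.1337.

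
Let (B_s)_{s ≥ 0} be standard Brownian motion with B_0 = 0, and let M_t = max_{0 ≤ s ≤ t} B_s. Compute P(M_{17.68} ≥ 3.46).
P(M_{17.68} ≥ 3.46) = 2·P(B_{17.68} ≥ 3.46) = 2(1 − Φ(3.46/√17.68)) ≈ 0.4106

By the reflection principle for Brownian motion, P(M_t ≥ a) = 2 · P(B_t ≥ a) for a ≥ 0. Since B_t ~ N(0, t), P(B_t ≥ 3.46) = 1 − Φ(3.46/√t) = 1 − Φ(3.46/√17.68) = 1 − Φ(0.8229). So
  P(M_{17.68} ≥ 3.46) = 2(1 − Φ(0.8229)) ≈ 0.4106.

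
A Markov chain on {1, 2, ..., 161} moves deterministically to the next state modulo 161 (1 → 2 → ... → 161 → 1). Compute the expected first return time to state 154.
E[T_154 | X_0 = 154] = 161

The chain cycles deterministically, so starting at state 154 it returns in exactly 161 steps. Equivalently, the stationary distribution is uniform π_j = 1/161 for every state j, so by Kac's formula E[T_154] = 1/π_154 = 161.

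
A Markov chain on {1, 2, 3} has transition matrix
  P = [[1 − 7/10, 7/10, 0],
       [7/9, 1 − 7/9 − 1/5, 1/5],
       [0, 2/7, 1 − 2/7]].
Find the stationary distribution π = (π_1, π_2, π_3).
π = (100/253, 90/253, 63/253)

This is a birth-death chain on three states, which satisfies detailed balance: π_1 · P_{12} = π_2 · P_{21} and π_2 · P_{23} = π_3 · P_{32}.
From π_1 · 7/10 = π_2 · 7/9: π_2/π_1 = (7/10)/(7/9) = 9/10.
From π_2 · 1/5 = π_3 · 2/7: π_3/π_2 = (1/5)/(2/7) = 7/10.
Take π_1 proportional to 1; then unnormalized π = (1, 9/10, 63/100). Normalize by dividing by the sum 253/100:
  π = (100/253, 90/253, 63/253).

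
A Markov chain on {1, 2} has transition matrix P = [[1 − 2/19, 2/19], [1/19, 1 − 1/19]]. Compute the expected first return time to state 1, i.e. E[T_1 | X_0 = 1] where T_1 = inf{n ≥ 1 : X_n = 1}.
E[T_1 | X_0 = 1] = 1/π_1 = 3

For an irreducible recurrent Markov chain with stationary distribution π, E[T_i | X_0 = i] = 1/π_i (Kac's formula). Here π_1 = (1/19)/(2/19 + 1/19) = (1/19)/(3/19) = 1/3, so E[T_1 | X_0 = 1] = 1/π_1 = (2/19 + 1/19)/(1/19) = (3/19)/(1/19) = 3.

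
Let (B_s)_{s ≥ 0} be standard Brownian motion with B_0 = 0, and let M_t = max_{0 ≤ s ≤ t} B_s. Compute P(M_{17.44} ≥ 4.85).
P(M_{17.44} ≥ 4.85) = 2·P(B_{17.44} ≥ 4.85) = 2(1 − Φ(4.85/√17.44)) ≈ 0.2455

By the reflection principle for Brownian motion, P(M_t ≥ a) = 2 · P(B_t ≥ a) for a ≥ 0. Since B_t ~ N(0, t), P(B_t ≥ 4.85) = 1 − Φ(4.85/√t) = 1 − Φ(4.85/√17.44) = 1 − Φ(1.1614). So
  P(M_{17.44} ≥ 4.85) = 2(1 − Φ(1.1614)) ≈ 0.2455.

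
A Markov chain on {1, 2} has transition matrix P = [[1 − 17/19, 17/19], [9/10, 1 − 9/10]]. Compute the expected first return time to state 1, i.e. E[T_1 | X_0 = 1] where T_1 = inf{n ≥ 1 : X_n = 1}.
E[T_1 | X_0 = 1] = 1/π_1 = 341/171

For an irreducible recurrent Markov chain with stationary distribution π, E[T_i | X_0 = i] = 1/π_i (Kac's formula). Here π_1 = (9/10)/(17/19 + 9/10) = (9/10)/(341/190) = 171/341, so E[T_1 | X_0 = 1] = 1/π_1 = (17/19 + 9/10)/(9/10) = (341/190)/(9/10) = 341/171.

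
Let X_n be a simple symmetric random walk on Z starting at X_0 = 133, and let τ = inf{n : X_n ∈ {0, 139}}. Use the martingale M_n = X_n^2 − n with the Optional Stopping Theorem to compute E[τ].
E[τ] = 798

M_n = X_n^2 − n is a martingale (since E[X_{n+1}^2 | F_n] = X_n^2 + 1). By OST (τ has finite mean in a bounded region), E[M_τ] = E[M_0] = X_0^2 − 0 = 133^2 = 17689. Also E[M_τ] = E[X_τ^2] − E[τ]. The walk exits at 0 or 139, with P(hit 139 first) = 133/139, so E[X_τ^2] = 139^2 · 133/139 + 0 = 18487. Thus E[τ] = E[X_τ^2] − E[M_τ] = 18487 − 17689 = 798 = 133(139 − 133) = 798.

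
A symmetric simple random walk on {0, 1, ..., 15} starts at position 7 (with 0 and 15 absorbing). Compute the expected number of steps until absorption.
E[τ | X_0 = 7] = 56

Let v_k = E[τ | X_0 = k]. Boundary: v_0 = v_15 = 0. Recurrence: v_k = 1 + (v_{k-1} + v_{k+1})/2 for 1 ≤ k ≤ 14. The particular solution to v_k − (v_{k-1} + v_{k+1})/2 = 1 is v_k = −k^2. Adding homogeneous solution A + B k and matching boundaries gives v_k = k (15 − k). Substituting k = 7: v_7 = 7 · 8 = 56.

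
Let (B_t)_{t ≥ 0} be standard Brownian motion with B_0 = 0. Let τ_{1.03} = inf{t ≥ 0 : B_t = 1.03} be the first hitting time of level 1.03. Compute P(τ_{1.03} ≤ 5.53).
P(τ_{1.03} ≤ 5.53) = 2(1 − Φ(1.03/√5.53)) = 2(1 − Φ(0.4380)) ≈ 0.6614

By the reflection principle for standard BM, P(τ_b ≤ t) = 2 · P(B_t ≥ b). Since B_t ~ N(0, t), P(B_t ≥ 1.03) = 1 − Φ(1.03/√t) = 1 − Φ(1.03/√5.53) = 1 − Φ(0.4380) ≈ 0.33069. Doubling: P(τ_{1.03} ≤ 5.53) ≈ 2 · 0.33069 = 0.66138 ≈ 0.6614.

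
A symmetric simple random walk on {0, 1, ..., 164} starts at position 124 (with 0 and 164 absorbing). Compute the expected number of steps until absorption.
E[τ | X_0 = 124] = 4960

Let v_k = E[τ | X_0 = k]. Boundary: v_0 = v_164 = 0. Recurrence: v_k = 1 + (v_{k-1} + v_{k+1})/2 for 1 ≤ k ≤ 163. The particular solution to v_k − (v_{k-1} + v_{k+1})/2 = 1 is v_k = −k^2. Adding homogeneous solution A + B k and matching boundaries gives v_k = k (164 − k). Substituting k = 124: v_124 = 124 · 40 = 4960.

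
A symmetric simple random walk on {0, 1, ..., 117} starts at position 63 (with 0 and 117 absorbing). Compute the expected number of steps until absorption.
E[τ | X_0 = 63] = 3402

Let v_k = E[τ | X_0 = k]. Boundary: v_0 = v_117 = 0. Recurrence: v_k = 1 + (v_{k-1} + v_{k+1})/2 for 1 ≤ k ≤ 116. The particular solution to v_k − (v_{k-1} + v_{k+1})/2 = 1 is v_k = −k^2. Adding homogeneous solution A + B k and matching boundaries gives v_k = k (117 − k). Substituting k = 63: v_63 = 63 · 54 = 3402.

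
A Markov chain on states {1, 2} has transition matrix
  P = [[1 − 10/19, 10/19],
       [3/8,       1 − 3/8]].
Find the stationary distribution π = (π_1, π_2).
π_1 = 57/137, π_2 = 80/137

Solve πP = π with π_1 + π_2 = 1. From πP = π: π_1 · (1 − 10/19) + π_2 · 3/8 = π_1 ⇒ π_2 · 3/8 = π_1 · 10/19 ⇒ π_2/π_1 = (10/19)/(3/8) = 80/57. Together with π_1 + π_2 = 1:
  π_1 = (3/8)/(10/19 + 3/8) = (3/8)/(137/152) = 57/137,
  π_2 = (10/19)/(10/19 + 3/8) = (10/19)/(137/152) = 80/137.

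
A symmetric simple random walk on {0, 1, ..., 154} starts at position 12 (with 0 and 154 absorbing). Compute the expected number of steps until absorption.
E[τ | X_0 = 12] = 1704

Let v_k = E[τ | X_0 = k]. Boundary: v_0 = v_154 = 0. Recurrence: v_k = 1 + (v_{k-1} + v_{k+1})/2 for 1 ≤ k ≤ 153. The particular solution to v_k − (v_{k-1} + v_{k+1})/2 = 1 is v_k = −k^2. Adding homogeneous solution A + B k and matching boundaries gives v_k = k (154 − k). Substituting k = 12: v_12 = 12 · 142 = 1704.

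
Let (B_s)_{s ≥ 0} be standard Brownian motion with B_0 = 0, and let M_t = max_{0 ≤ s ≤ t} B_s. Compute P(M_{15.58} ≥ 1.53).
P(M_{15.58} ≥ 1.53) = 2·P(B_{15.58} ≥ 1.53) = 2(1 − Φ(1.53/√15.58)) ≈ 0.6983

By the reflection principle for Brownian motion, P(M_t ≥ a) = 2 · P(B_t ≥ a) for a ≥ 0. Since B_t ~ N(0, t), P(B_t ≥ 1.53) = 1 − Φ(1.53/√t) = 1 − Φ(1.53/√15.58) = 1 − Φ(0.3876). So
  P(M_{15.58} ≥ 1.53) = 2(1 − Φ(0.3876)) ≈ 0.6983.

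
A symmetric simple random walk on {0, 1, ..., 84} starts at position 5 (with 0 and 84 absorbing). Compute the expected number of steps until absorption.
E[τ | X_0 = 5] = 395

Let v_k = E[τ | X_0 = k]. Boundary: v_0 = v_84 = 0. Recurrence: v_k = 1 + (v_{k-1} + v_{k+1})/2 for 1 ≤ k ≤ 83. The particular solution to v_k − (v_{k-1} + v_{k+1})/2 = 1 is v_k = −k^2. Adding homogeneous solution A + B k and matching boundaries gives v_k = k (84 − k). Substituting k = 5: v_5 = 5 · 79 = 395.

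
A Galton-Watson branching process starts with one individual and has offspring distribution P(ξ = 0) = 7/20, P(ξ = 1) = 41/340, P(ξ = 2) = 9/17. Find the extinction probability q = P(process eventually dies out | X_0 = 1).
q = 119/180

The pgf is f(s) = 7/20 + 41/340·s + 9/17·s². The extinction probability q is the smallest fixed point of f in [0, 1]. Setting s = f(s):
  9/17·s² + (41/340 − 1)·s + 7/20 = 0
  9/17·s² − (7/20 + 9/17)·s + 7/20 = 0
which factors as (s − 1)·(9/17·s − 7/20) = 0, giving roots s = 1 and s = (7/20)/(9/17) = 119/180.
Mean offspring μ = 41/340 + 2·9/17 = 401/340 > 1 (supercritical), so q < 1. The extinction probability is the smaller root: q = (7/20)/(9/17) = 119/180.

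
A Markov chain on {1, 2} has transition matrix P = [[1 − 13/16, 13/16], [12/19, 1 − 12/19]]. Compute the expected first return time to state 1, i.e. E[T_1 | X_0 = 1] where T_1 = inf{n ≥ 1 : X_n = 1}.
E[T_1 | X_0 = 1] = 1/π_1 = 439/192

For an irreducible recurrent Markov chain with stationary distribution π, E[T_i | X_0 = i] = 1/π_i (Kac's formula). Here π_1 = (12/19)/(13/16 + 12/19) = (12/19)/(439/304) = 192/439, so E[T_1 | X_0 = 1] = 1/π_1 = (13/16 + 12/19)/(12/19) = (439/304)/(12/19) = 439/192.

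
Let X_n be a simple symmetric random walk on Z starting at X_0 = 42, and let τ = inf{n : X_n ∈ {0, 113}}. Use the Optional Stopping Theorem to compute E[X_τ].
E[X_τ] = 42

X_n is a martingale and τ is a bounded-mean stopping time (indeed τ is finite a.s. with bounded expectation since the walk is in a bounded region). By the OST, E[X_τ] = E[X_0] = 42. Equivalently: E[X_τ] = 113 · P(hit 113 first) + 0 · P(hit 0 first) = 113 · (42/113) = 42.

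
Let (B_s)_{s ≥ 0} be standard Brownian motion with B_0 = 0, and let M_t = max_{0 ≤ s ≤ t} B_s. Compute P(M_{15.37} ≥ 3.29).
P(M_{15.37} ≥ 3.29) = 2·P(B_{15.37} ≥ 3.29) = 2(1 − Φ(3.29/√15.37)) ≈ 0.4014

By the reflection principle for Brownian motion, P(M_t ≥ a) = 2 · P(B_t ≥ a) for a ≥ 0. Since B_t ~ N(0, t), P(B_t ≥ 3.29) = 1 − Φ(3.29/√t) = 1 − Φ(3.29/√15.37) = 1 − Φ(0.8392). So
  P(M_{15.37} ≥ 3.29) = 2(1 − Φ(0.8392)) ≈ 0.4014.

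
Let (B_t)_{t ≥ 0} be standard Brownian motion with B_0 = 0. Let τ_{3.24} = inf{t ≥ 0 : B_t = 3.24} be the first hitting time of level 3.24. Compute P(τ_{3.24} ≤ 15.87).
P(τ_{3.24} ≤ 15.87) = 2(1 − Φ(3.24/√15.87)) = 2(1 − Φ(0.8133)) ≈ 0.4160

By the reflection principle for standard BM, P(τ_b ≤ t) = 2 · P(B_t ≥ b). Since B_t ~ N(0, t), P(B_t ≥ 3.24) = 1 − Φ(3.24/√t) = 1 − Φ(3.24/√15.87) = 1 − Φ(0.8133) ≈ 0.20802. Doubling: P(τ_{3.24} ≤ 15.87) ≈ 2 · 0.20802 = 0.41604 ≈ 0.4160.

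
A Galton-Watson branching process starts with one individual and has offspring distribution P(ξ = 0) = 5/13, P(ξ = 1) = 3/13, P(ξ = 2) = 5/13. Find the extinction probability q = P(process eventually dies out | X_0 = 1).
q = 1

Mean offspring μ = 0·5/13 + 1·3/13 + 2·5/13 = 1 ≤ 1. For μ ≤ 1 with offspring not concentrated at 1, the Galton-Watson process goes extinct almost surely, so q = 1.
(Algebraic check: The pgf is f(s) = 5/13 + 3/13·s + 5/13·s². The extinction probability q is the smallest fixed point of f in [0, 1]. Setting s = f(s):
  5/13·s² + (3/13 − 1)·s + 5/13 = 0
  5/13·s² − (5/13 + 5/13)·s + 5/13 = 0
which factors as (s − 1)·(5/13·s − 5/13) = 0, giving roots s = 1 and s = (5/13)/(5/13) = 1. Since 1 ≥ 1, the smallest root in [0, 1] is s = 1.)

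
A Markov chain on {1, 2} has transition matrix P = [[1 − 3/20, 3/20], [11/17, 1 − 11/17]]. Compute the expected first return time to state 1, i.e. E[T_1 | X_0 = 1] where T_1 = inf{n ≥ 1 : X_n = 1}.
E[T_1 | X_0 = 1] = 1/π_1 = 271/220

For an irreducible recurrent Markov chain with stationary distribution π, E[T_i | X_0 = i] = 1/π_i (Kac's formula). Here π_1 = (11/17)/(3/20 + 11/17) = (11/17)/(271/340) = 220/271, so E[T_1 | X_0 = 1] = 1/π_1 = (3/20 + 11/17)/(11/17) = (271/340)/(11/17) = 271/220.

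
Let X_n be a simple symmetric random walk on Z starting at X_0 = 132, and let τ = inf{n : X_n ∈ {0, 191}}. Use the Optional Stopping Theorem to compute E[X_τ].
E[X_τ] = 132

X_n is a martingale and τ is a bounded-mean stopping time (indeed τ is finite a.s. with bounded expectation since the walk is in a bounded region). By the OST, E[X_τ] = E[X_0] = 132. Equivalently: E[X_τ] = 191 · P(hit 191 first) + 0 · P(hit 0 first) = 191 · (132/191) = 132.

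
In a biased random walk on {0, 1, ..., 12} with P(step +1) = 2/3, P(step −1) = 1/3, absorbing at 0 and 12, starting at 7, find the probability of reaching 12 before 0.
P(hit 12 before 0) = (1 − (1/2)^7) / (1 − (1/2)^12) = 4064/4095

Let u_k denote P(reach 12 before 0 | start at k). Boundary: u_0 = 0, u_12 = 1. Recurrence: u_k = 2/3·u_{k+1} + 1/3·u_{k-1} for 1 ≤ k ≤ 11. Try u_k = A + B·r^k with r = q/p = (1/3)/(2/3) = 1/2. Substitution satisfies the recurrence; boundary conditions give:
  u_k = (1 − r^k) / (1 − r^N) = (1 − (1/2)^7) / (1 − (1/2)^12) = 4064/4095.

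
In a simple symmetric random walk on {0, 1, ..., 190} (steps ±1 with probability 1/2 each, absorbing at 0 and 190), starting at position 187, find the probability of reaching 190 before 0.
P(hit 190 before 0) = 187/190

Let u_k = P(hit 190 before 0 | start at k). Then u_0 = 0, u_190 = 1, and u_k = u_{k-1}/2 + u_{k+1}/2 for 1 ≤ k ≤ 189. This harmonic recurrence is solved by u_k = k/190, giving u_187 = 187/190.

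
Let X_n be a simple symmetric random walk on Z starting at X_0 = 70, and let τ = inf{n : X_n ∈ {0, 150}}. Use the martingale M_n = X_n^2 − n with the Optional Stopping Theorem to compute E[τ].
E[τ] = 5600

M_n = X_n^2 − n is a martingale (since E[X_{n+1}^2 | F_n] = X_n^2 + 1). By OST (τ has finite mean in a bounded region), E[M_τ] = E[M_0] = X_0^2 − 0 = 70^2 = 4900. Also E[M_τ] = E[X_τ^2] − E[τ]. The walk exits at 0 or 150, with P(hit 150 first) = 70/150, so E[X_τ^2] = 150^2 · 70/150 + 0 = 10500. Thus E[τ] = E[X_τ^2] − E[M_τ] = 10500 − 4900 = 5600 = 70(150 − 70) = 5600.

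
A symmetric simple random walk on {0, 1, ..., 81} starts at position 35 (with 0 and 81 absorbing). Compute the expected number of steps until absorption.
E[τ | X_0 = 35] = 1610

Let v_k = E[τ | X_0 = k]. Boundary: v_0 = v_81 = 0. Recurrence: v_k = 1 + (v_{k-1} + v_{k+1})/2 for 1 ≤ k ≤ 80. The particular solution to v_k − (v_{k-1} + v_{k+1})/2 = 1 is v_k = −k^2. Adding homogeneous solution A + B k and matching boundaries gives v_k = k (81 − k). Substituting k = 35: v_35 = 35 · 46 = 1610.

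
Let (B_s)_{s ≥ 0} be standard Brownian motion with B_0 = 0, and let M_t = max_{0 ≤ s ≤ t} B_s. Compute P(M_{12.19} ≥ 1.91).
P(M_{12.19} ≥ 1.91) = 2·P(B_{12.19} ≥ 1.91) = 2(1 − Φ(1.91/√12.19)) ≈ 0.5843

By the reflection principle for Brownian motion, P(M_t ≥ a) = 2 · P(B_t ≥ a) for a ≥ 0. Since B_t ~ N(0, t), P(B_t ≥ 1.91) = 1 − Φ(1.91/√t) = 1 − Φ(1.91/√12.19) = 1 − Φ(0.5471). So
  P(M_{12.19} ≥ 1.91) = 2(1 − Φ(0.5471)) ≈ 0.5843.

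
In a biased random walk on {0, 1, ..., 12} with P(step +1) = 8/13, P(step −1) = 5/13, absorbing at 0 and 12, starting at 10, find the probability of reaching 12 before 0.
P(hit 12 before 0) = (1 − (5/8)^10) / (1 − (5/8)^12) = 1746012224/1755777849

Let u_k denote P(reach 12 before 0 | start at k). Boundary: u_0 = 0, u_12 = 1. Recurrence: u_k = 8/13·u_{k+1} + 5/13·u_{k-1} for 1 ≤ k ≤ 11. Try u_k = A + B·r^k with r = q/p = (5/13)/(8/13) = 5/8. Substitution satisfies the recurrence; boundary conditions give:
  u_k = (1 − r^k) / (1 − r^N) = (1 − (5/8)^10) / (1 − (5/8)^12) = 1746012224/1755777849.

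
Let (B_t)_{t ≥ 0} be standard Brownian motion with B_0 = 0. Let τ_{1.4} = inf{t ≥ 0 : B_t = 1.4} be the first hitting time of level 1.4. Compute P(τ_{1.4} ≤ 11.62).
P(τ_{1.4} ≤ 11.62) = 2(1 − Φ(1.4/√11.62)) = 2(1 − Φ(0.4107)) ≈ 0.6813

By the reflection principle for standard BM, P(τ_b ≤ t) = 2 · P(B_t ≥ b). Since B_t ~ N(0, t), P(B_t ≥ 1.4) = 1 − Φ(1.4/√t) = 1 − Φ(1.4/√11.62) = 1 − Φ(0.4107) ≈ 0.34065. Doubling: P(τ_{1.4} ≤ 11.62) ≈ 2 · 0.34065 = 0.68130 ≈ 0.6813.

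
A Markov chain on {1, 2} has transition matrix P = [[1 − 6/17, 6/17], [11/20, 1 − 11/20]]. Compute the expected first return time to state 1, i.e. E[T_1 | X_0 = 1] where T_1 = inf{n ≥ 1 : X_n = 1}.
E[T_1 | X_0 = 1] = 1/π_1 = 307/187

For an irreducible recurrent Markov chain with stationary distribution π, E[T_i | X_0 = i] = 1/π_i (Kac's formula). Here π_1 = (11/20)/(6/17 + 11/20) = (11/20)/(307/340) = 187/307, so E[T_1 | X_0 = 1] = 1/π_1 = (6/17 + 11/20)/(11/20) = (307/340)/(11/20) = 307/187.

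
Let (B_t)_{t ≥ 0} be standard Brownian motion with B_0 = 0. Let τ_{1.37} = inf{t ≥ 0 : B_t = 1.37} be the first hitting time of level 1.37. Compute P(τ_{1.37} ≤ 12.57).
P(τ_{1.37} ≤ 12.57) = 2(1 − Φ(1.37/√12.57)) = 2(1 − Φ(0.3864)) ≈ 0.6992

By the reflection principle for standard BM, P(τ_b ≤ t) = 2 · P(B_t ≥ b). Since B_t ~ N(0, t), P(B_t ≥ 1.37) = 1 − Φ(1.37/√t) = 1 − Φ(1.37/√12.57) = 1 − Φ(0.3864) ≈ 0.34960. Doubling: P(τ_{1.37} ≤ 12.57) ≈ 2 · 0.34960 = 0.69920 ≈ 0.6992.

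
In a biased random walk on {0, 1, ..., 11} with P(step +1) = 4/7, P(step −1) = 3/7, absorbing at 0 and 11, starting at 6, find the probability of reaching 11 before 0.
P(hit 11 before 0) = (1 − (3/4)^6) / (1 − (3/4)^11) = 3447808/4017157

Let u_k denote P(reach 11 before 0 | start at k). Boundary: u_0 = 0, u_11 = 1. Recurrence: u_k = 4/7·u_{k+1} + 3/7·u_{k-1} for 1 ≤ k ≤ 10. Try u_k = A + B·r^k with r = q/p = (3/7)/(4/7) = 3/4. Substitution satisfies the recurrence; boundary conditions give:
  u_k = (1 − r^k) / (1 − r^N) = (1 − (3/4)^6) / (1 − (3/4)^11) = 3447808/4017157.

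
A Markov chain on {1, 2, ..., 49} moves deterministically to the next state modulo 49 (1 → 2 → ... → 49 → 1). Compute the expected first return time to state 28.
E[T_28 | X_0 = 28] = 49

The chain cycles deterministically, so starting at state 28 it returns in exactly 49 steps. Equivalently, the stationary distribution is uniform π_j = 1/49 for every state j, so by Kac's formula E[T_28] = 1/π_28 = 49.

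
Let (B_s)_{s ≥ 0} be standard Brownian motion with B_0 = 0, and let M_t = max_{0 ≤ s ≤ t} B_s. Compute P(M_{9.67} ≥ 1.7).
P(M_{9.67} ≥ 1.7) = 2·P(B_{9.67} ≥ 1.7) = 2(1 − Φ(1.7/√9.67)) ≈ 0.5846

By the reflection principle for Brownian motion, P(M_t ≥ a) = 2 · P(B_t ≥ a) for a ≥ 0. Since B_t ~ N(0, t), P(B_t ≥ 1.7) = 1 − Φ(1.7/√t) = 1 − Φ(1.7/√9.67) = 1 − Φ(0.5467). So
  P(M_{9.67} ≥ 1.7) = 2(1 − Φ(0.5467)) ≈ 0.5846.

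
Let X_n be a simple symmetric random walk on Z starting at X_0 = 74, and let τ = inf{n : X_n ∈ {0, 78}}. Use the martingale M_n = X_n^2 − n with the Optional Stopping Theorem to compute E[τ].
E[τ] = 296

M_n = X_n^2 − n is a martingale (since E[X_{n+1}^2 | F_n] = X_n^2 + 1). By OST (τ has finite mean in a bounded region), E[M_τ] = E[M_0] = X_0^2 − 0 = 74^2 = 5476. Also E[M_τ] = E[X_τ^2] − E[τ]. The walk exits at 0 or 78, with P(hit 78 first) = 74/78, so E[X_τ^2] = 78^2 · 74/78 + 0 = 5772. Thus E[τ] = E[X_τ^2] − E[M_τ] = 5772 − 5476 = 296 = 74(78 − 74) = 296.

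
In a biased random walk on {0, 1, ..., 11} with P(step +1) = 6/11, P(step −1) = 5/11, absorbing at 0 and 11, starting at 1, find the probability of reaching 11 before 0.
P(hit 11 before 0) = (1 − (5/6)^1) / (1 − (5/6)^11) = 60466176/313968931

Let u_k denote P(reach 11 before 0 | start at k). Boundary: u_0 = 0, u_11 = 1. Recurrence: u_k = 6/11·u_{k+1} + 5/11·u_{k-1} for 1 ≤ k ≤ 10. Try u_k = A + B·r^k with r = q/p = (5/11)/(6/11) = 5/6. Substitution satisfies the recurrence; boundary conditions give:
  u_k = (1 − r^k) / (1 − r^N) = (1 − (5/6)^1) / (1 − (5/6)^11) = 60466176/313968931.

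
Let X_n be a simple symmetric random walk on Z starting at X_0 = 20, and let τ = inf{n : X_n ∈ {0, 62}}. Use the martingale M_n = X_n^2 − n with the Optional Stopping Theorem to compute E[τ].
E[τ] = 840

M_n = X_n^2 − n is a martingale (since E[X_{n+1}^2 | F_n] = X_n^2 + 1). By OST (τ has finite mean in a bounded region), E[M_τ] = E[M_0] = X_0^2 − 0 = 20^2 = 400. Also E[M_τ] = E[X_τ^2] − E[τ]. The walk exits at 0 or 62, with P(hit 62 first) = 20/62, so E[X_τ^2] = 62^2 · 20/62 + 0 = 1240. Thus E[τ] = E[X_τ^2] − E[M_τ] = 1240 − 400 = 840 = 20(62 − 20) = 840.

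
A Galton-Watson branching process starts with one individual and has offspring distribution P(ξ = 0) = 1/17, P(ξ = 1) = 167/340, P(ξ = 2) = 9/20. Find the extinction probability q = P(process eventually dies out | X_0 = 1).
q = 20/153

The pgf is f(s) = 1/17 + 167/340·s + 9/20·s². The extinction probability q is the smallest fixed point of f in [0, 1]. Setting s = f(s):
  9/20·s² + (167/340 − 1)·s + 1/17 = 0
  9/20·s² − (1/17 + 9/20)·s + 1/17 = 0
which factors as (s − 1)·(9/20·s − 1/17) = 0, giving roots s = 1 and s = (1/17)/(9/20) = 20/153.
Mean offspring μ = 167/340 + 2·9/20 = 473/340 > 1 (supercritical), so q < 1. The extinction probability is the smaller root: q = (1/17)/(9/20) = 20/153.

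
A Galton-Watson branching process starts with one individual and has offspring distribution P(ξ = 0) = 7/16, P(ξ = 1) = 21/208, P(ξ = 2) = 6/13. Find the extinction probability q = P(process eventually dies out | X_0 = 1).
q = 91/96

The pgf is f(s) = 7/16 + 21/208·s + 6/13·s². The extinction probability q is the smallest fixed point of f in [0, 1]. Setting s = f(s):
  6/13·s² + (21/208 − 1)·s + 7/16 = 0
  6/13·s² − (7/16 + 6/13)·s + 7/16 = 0
which factors as (s − 1)·(6/13·s − 7/16) = 0, giving roots s = 1 and s = (7/16)/(6/13) = 91/96.
Mean offspring μ = 21/208 + 2·6/13 = 213/208 > 1 (supercritical), so q < 1. The extinction probability is the smaller root: q = (7/16)/(6/13) = 91/96.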